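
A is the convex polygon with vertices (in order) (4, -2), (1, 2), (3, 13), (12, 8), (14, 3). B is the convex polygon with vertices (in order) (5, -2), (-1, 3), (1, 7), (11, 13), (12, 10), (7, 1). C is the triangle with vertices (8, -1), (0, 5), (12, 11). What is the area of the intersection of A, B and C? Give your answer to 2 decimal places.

The intersection is the polygon with vertices (1.7,5.85), (9.158,9.579), (11.151,8.472), (7,1), (6.444,0.167), (1.36,3.98).
By the shoelace formula its area is 46.67.

46.67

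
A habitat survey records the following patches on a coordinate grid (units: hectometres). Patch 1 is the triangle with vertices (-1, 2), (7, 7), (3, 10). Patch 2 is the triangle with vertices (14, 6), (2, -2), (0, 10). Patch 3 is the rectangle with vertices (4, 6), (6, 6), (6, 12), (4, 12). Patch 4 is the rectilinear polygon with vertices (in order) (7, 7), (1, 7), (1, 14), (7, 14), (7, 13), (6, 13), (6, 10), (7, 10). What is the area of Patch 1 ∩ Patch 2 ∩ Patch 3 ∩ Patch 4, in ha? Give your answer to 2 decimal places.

2.83

The intersection is the polygon with vertices (4,8.857), (4.846,8.615), (6,7.75), (6,7), (4,7).
By the shoelace formula its area is 2.83.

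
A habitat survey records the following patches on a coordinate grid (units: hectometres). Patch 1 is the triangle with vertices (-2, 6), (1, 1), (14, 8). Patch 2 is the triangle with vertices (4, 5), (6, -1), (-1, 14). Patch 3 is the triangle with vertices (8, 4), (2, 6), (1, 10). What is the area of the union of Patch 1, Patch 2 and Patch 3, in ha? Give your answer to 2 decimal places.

50.01

By inclusion–exclusion:
Individual areas: |Patch 1| = 43, |Patch 2| = 6, |Patch 3| = 11.
|Patch 1∩Patch 2| = 2.5702.
|Patch 1∩Patch 3| = 5.7757.
|Patch 2∩Patch 3| = 2.3725.
|Patch 1∩Patch 2∩Patch 3| = 0.7299.
|Patch 1 ∪ Patch 2 ∪ Patch 3| = 60 − 10.7184 + 0.7299 = 50.01.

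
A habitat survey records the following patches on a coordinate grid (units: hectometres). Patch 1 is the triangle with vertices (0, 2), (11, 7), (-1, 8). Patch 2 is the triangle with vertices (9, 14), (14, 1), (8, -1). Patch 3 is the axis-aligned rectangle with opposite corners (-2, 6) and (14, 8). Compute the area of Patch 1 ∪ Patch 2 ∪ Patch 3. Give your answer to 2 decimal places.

By inclusion–exclusion:
Individual areas: |Patch 1| = 35.5, |Patch 2| = 44, |Patch 3| = 32.
|Patch 1∩Patch 2| = 1.6782.
|Patch 1∩Patch 3| = 16.5667.
|Patch 2∩Patch 3| = 6.3179.
|Patch 1∩Patch 2∩Patch 3| = 1.6521.
|Patch 1 ∪ Patch 2 ∪ Patch 3| = 111.5 − 24.5628 + 1.6521 = 88.59.

88.59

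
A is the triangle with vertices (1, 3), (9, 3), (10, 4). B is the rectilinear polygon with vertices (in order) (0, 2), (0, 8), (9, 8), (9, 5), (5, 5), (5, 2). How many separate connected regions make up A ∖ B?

A ∖ B is a single connected region.

1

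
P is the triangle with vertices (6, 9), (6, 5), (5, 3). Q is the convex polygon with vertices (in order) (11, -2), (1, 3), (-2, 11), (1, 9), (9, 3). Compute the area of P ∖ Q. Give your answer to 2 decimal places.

|P| = 2, |P∩Q| = 0.9583.
|P ∖ Q| = |P| − |P∩Q| = 2 − 0.9583 = 1.04.

1.04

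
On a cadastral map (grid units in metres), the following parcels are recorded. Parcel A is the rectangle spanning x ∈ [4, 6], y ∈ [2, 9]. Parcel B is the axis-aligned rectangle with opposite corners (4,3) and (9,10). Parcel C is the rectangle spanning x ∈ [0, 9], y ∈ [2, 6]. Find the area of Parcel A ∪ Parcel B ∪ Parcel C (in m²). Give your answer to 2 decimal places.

By inclusion–exclusion:
Individual areas: |Parcel A| = 14, |Parcel B| = 35, |Parcel C| = 36.
|Parcel A∩Parcel B|: x∈[4,6], y∈[3,9] → 2·6 = 12.
|Parcel A∩Parcel C|: x∈[4,6], y∈[2,6] → 2·4 = 8.
|Parcel B∩Parcel C|: x∈[4,9], y∈[3,6] → 5·3 = 15.
|Parcel A∩Parcel B∩Parcel C| = 6.
|Parcel A ∪ Parcel B ∪ Parcel C| = 85 − 35 + 6 = 56.00.

56.00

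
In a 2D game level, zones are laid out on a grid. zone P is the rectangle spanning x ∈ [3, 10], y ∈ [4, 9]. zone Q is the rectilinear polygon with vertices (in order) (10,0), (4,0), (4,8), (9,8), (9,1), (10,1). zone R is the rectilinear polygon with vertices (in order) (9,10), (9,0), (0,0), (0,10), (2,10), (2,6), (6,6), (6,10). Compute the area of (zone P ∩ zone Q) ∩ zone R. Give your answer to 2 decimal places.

The region (zone P ∩ zone Q) ∩ zone R is the polygon with vertices (4,6), (6,6), (6,8), (9,8), (9,4), (4,4).
By the shoelace formula its area is 16.00.

16.00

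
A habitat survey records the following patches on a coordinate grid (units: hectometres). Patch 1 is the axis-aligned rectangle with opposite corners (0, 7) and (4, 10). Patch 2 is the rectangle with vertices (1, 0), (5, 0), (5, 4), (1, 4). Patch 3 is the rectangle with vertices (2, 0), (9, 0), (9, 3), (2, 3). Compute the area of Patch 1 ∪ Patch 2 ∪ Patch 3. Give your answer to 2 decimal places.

40.00

By inclusion–exclusion:
Individual areas: |Patch 1| = 12, |Patch 2| = 16, |Patch 3| = 21.
|Patch 1∩Patch 2| = 0 (no overlap).
|Patch 1∩Patch 3| = 0 (no overlap).
|Patch 2∩Patch 3|: x∈[2,5], y∈[0,3] → 3·3 = 9.
|Patch 1∩Patch 2∩Patch 3| = 0.
|Patch 1 ∪ Patch 2 ∪ Patch 3| = 49 − 9 + 0 = 40.00.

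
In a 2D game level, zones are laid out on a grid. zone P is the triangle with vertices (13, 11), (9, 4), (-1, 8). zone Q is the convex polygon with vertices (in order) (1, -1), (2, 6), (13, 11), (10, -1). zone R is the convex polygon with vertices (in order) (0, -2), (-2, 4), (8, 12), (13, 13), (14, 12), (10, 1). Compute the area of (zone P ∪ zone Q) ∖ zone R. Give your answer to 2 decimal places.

|zone P ∪ zone Q| = 106.9255.
|(zone P ∪ zone Q) ∩ zone R| = 94.1841.
|(zone P ∪ zone Q) ∖ zone R| = 106.9255 − 94.1841 = 12.74.

12.74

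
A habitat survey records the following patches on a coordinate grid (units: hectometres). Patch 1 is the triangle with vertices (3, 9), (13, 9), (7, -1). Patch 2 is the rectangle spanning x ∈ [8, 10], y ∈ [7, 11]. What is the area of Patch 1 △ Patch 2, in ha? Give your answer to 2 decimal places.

50.00

|Patch 1| = 50, |Patch 2| = 8, |Patch 1∩Patch 2| = 4.
|Patch 1 △ Patch 2| = |Patch 1| + |Patch 2| − 2·|Patch 1∩Patch 2| = 50 + 8 − 8 = 50.00.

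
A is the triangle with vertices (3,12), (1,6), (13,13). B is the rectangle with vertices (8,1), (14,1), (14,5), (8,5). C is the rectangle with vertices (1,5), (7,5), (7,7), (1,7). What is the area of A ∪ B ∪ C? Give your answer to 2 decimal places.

64.31

By inclusion–exclusion:
Individual areas: |A| = 29, |B| = 24, |C| = 12.
|A∩B| = 0.
|A∩C| = 0.6905.
|B∩C| = 0 (no overlap).
|A∩B∩C| = 0.
|A ∪ B ∪ C| = 65 − 0.6905 + 0 = 64.31.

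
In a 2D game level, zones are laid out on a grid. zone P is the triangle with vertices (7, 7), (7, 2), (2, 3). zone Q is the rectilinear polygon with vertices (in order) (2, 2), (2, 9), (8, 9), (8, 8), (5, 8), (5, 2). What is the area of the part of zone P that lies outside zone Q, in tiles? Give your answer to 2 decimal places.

8.00

|zone P| = 12.5, |zone P∩zone Q| = 4.5.
|zone P ∖ zone Q| = |zone P| − |zone P∩zone Q| = 12.5 − 4.5 = 8.00.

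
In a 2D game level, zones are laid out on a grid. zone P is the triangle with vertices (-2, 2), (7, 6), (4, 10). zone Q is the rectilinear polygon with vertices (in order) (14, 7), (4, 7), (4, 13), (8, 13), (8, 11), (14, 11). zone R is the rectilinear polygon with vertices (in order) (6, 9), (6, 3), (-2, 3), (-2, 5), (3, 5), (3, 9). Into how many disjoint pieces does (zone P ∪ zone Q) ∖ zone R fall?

(zone P ∪ zone Q) ∖ zone R splits into 3 disjoint pieces (area 45.2222, area 0.75, area 5.0417).

3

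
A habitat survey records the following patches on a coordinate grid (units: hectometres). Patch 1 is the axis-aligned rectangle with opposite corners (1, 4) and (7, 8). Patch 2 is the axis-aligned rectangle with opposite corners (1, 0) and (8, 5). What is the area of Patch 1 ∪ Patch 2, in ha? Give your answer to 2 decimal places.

By inclusion–exclusion:
Individual areas: |Patch 1| = 24, |Patch 2| = 35.
|Patch 1∩Patch 2|: x∈[1,7], y∈[4,5] → 6·1 = 6.
|Patch 1 ∪ Patch 2| = 59 − 6 = 53.00.

53.00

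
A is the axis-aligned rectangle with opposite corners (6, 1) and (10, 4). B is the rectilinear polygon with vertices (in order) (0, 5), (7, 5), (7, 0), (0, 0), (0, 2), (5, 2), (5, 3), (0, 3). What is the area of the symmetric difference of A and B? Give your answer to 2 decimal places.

36.00

|A| = 12, |B| = 30, |A∩B| = 3.
|A △ B| = |A| + |B| − 2·|A∩B| = 12 + 30 − 6 = 36.00.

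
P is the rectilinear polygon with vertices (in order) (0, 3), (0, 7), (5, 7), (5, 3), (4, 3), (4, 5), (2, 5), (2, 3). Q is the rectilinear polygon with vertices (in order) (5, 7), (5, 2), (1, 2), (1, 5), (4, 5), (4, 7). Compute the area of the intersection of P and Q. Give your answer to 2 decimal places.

6.00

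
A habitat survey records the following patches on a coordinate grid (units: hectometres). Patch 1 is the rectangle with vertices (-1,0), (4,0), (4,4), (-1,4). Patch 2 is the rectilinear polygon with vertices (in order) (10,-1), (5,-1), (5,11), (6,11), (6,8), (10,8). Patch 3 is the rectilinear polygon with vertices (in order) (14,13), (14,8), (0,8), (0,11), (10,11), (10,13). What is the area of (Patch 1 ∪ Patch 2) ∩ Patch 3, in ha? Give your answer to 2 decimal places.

|Patch 1 ∪ Patch 2| = 68.
|(Patch 1 ∪ Patch 2) ∩ Patch 3| = 3.00.

3.00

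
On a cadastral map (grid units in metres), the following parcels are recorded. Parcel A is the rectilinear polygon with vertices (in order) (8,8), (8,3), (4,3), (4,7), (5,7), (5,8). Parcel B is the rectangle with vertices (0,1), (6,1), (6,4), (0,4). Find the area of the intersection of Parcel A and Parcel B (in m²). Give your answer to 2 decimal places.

2.00

The intersection is the polygon with vertices (4,3), (4,4), (6,4), (6,3).
By the shoelace formula its area is 2.00.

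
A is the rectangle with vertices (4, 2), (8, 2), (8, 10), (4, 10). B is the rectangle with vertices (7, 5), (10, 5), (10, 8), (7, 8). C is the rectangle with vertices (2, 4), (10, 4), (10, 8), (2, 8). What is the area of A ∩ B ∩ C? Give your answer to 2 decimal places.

The intersection is the polygon with vertices (7,5), (7,8), (8,8), (8,5).
By the shoelace formula its area is 3.00.

3.00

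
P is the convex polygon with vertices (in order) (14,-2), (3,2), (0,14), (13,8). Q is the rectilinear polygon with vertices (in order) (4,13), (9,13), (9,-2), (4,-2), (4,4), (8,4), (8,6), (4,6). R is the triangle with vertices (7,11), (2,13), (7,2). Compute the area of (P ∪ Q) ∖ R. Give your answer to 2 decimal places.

123.15

|P ∪ Q| = 145.6364.
|(P ∪ Q) ∩ R| = 22.4827.
|(P ∪ Q) ∖ R| = 145.6364 − 22.4827 = 123.15.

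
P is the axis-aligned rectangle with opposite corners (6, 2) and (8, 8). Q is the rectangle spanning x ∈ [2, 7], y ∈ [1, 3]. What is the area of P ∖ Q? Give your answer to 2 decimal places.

|P∩Q|: x∈[6,7], y∈[2,3] → 1·1 = 1.
|P| = 12.
|P ∖ Q| = |P| − |P∩Q| = 12 − 1 = 11.00.

11.00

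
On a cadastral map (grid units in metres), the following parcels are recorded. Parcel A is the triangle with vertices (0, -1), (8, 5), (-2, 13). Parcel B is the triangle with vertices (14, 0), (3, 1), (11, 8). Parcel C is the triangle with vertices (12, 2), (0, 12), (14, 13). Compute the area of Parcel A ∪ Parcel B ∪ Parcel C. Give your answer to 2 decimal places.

By inclusion–exclusion:
Individual areas: |Parcel A| = 62, |Parcel B| = 42.5, |Parcel C| = 76.
|Parcel A∩Parcel B| = 0.5205.
|Parcel A∩Parcel C| = 0.
|Parcel B∩Parcel C| = 12.7433.
|Parcel A∩Parcel B∩Parcel C| = 0.
|Parcel A ∪ Parcel B ∪ Parcel C| = 180.5 − 13.2638 + 0 = 167.24.

167.24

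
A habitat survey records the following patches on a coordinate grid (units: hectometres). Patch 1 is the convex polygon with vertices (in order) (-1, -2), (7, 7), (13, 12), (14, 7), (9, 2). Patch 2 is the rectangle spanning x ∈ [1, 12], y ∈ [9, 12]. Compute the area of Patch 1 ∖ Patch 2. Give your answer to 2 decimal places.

61.18

|Patch 1| = 64, |Patch 1∩Patch 2| = 2.8167.
|Patch 1 ∖ Patch 2| = |Patch 1| − |Patch 1∩Patch 2| = 64 − 2.8167 = 61.18.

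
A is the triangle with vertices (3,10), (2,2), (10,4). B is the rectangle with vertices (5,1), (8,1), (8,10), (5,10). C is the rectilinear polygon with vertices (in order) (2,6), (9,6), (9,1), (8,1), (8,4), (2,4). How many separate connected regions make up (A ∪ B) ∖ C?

(A ∪ B) ∖ C splits into 3 disjoint pieces (area 13.625, area 19.2857, area 0.5536).

3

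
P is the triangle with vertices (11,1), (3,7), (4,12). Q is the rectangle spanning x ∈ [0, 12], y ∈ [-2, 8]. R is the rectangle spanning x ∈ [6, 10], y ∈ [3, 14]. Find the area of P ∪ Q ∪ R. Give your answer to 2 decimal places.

150.46

By inclusion–exclusion:
Individual areas: |P| = 23, |Q| = 120, |R| = 44.
|P∩Q| = 16.3091.
|P∩R| = 8.8739.
|Q∩R|: x∈[6,10], y∈[3,8] → 4·5 = 20.
|P∩Q∩R| = 8.6402.
|P ∪ Q ∪ R| = 187 − 45.183 + 8.6402 = 150.46.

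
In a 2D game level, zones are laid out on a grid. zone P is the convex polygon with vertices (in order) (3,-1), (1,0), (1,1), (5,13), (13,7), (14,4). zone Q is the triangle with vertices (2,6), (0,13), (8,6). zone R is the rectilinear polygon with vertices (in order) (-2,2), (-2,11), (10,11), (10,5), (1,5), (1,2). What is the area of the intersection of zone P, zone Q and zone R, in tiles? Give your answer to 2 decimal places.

9.63

The intersection is the polygon with vertices (8,6), (2.667,6), (3.871,9.613).
By the shoelace formula its area is 9.63.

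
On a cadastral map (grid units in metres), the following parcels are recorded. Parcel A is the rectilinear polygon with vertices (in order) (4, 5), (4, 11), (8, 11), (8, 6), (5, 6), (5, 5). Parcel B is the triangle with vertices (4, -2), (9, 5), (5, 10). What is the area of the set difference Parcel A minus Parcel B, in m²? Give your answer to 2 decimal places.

|Parcel A| = 21, |Parcel A∩Parcel B| = 7.4167.
|Parcel A ∖ Parcel B| = |Parcel A| − |Parcel A∩Parcel B| = 21 − 7.4167 = 13.58.

13.58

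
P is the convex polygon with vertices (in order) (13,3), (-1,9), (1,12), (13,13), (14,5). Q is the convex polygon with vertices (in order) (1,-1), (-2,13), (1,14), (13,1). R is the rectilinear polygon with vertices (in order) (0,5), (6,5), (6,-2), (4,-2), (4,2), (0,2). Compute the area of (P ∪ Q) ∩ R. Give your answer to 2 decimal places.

22.37

The region (P ∪ Q) ∩ R is the polygon with vertices (4,-0.5), (4,2), (0.357,2), (0,3.667), (0,5), (6,5), (6,-0.167).
By the shoelace formula its area is 22.37.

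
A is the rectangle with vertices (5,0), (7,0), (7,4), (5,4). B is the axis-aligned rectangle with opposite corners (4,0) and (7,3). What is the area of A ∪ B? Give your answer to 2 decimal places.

11.00

By inclusion–exclusion:
Individual areas: |A| = 8, |B| = 9.
|A∩B|: x∈[5,7], y∈[0,3] → 2·3 = 6.
|A ∪ B| = 17 − 6 = 11.00.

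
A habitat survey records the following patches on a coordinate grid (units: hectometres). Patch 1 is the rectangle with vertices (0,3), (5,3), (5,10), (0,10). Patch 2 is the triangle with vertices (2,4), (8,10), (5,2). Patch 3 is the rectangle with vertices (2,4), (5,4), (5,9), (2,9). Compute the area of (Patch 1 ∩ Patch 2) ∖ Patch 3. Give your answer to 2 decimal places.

|Patch 1 ∩ Patch 2| = 6.75.
|(Patch 1 ∩ Patch 2) ∩ Patch 3| = 4.5.
|(Patch 1 ∩ Patch 2) ∖ Patch 3| = 6.75 − 4.5 = 2.25.

2.25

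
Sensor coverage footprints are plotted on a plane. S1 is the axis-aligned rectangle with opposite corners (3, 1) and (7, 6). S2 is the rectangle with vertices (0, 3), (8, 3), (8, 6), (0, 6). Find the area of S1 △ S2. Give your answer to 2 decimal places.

20.00

|S1∩S2|: x∈[3,7], y∈[3,6] → 4·3 = 12.
|S1 △ S2| = |S1| + |S2| − 2·|S1∩S2| = 20 + 24 − 24 = 20.00.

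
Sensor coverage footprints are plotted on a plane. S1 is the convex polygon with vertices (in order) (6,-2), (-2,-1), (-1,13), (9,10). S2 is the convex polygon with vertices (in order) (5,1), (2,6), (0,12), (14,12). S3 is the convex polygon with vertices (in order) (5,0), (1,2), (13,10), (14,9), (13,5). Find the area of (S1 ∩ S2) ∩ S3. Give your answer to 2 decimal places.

11.13

The region (S1 ∩ S2) ∩ S3 is the polygon with vertices (7.52,4.08), (5,1), (3.429,3.619), (8.2,6.8).
By the shoelace formula its area is 11.13.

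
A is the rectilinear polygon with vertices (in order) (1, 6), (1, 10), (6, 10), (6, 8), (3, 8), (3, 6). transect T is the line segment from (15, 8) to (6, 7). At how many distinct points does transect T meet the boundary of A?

The segment lies entirely outside A and never meets its boundary.

0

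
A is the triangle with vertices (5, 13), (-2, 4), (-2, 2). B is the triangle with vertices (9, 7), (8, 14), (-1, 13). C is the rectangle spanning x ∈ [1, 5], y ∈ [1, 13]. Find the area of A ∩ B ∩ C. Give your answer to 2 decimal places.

0.45

The intersection is the polygon with vertices (3.342,10.395), (3.091,10.546), (5,13).
By the shoelace formula its area is 0.45.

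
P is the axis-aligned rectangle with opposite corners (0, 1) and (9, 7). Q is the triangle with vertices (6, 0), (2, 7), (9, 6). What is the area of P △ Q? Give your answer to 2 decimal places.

32.57

|P| = 54, |Q| = 22.5, |P∩Q| = 21.9643.
|P △ Q| = |P| + |Q| − 2·|P∩Q| = 54 + 22.5 − 43.9286 = 32.57.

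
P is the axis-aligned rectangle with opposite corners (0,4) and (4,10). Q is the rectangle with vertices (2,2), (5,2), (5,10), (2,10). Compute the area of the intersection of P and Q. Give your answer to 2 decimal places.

|P∩Q|: x∈[2,4], y∈[4,10] → 2·6 = 12.

12.00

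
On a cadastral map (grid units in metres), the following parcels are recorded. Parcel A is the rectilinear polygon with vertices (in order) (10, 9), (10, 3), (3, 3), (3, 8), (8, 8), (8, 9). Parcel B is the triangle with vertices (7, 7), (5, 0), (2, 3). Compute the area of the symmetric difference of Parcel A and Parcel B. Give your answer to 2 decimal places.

35.87

|Parcel A| = 37, |Parcel B| = 13.5, |Parcel A∩Parcel B| = 7.3143.
|Parcel A △ Parcel B| = |Parcel A| + |Parcel B| − 2·|Parcel A∩Parcel B| = 37 + 13.5 − 14.6286 = 35.87.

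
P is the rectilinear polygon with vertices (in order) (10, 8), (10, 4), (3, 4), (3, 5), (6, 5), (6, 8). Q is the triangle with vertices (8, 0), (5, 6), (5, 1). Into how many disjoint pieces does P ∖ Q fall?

2

P ∖ Q splits into 2 disjoint pieces (area 16.25, area 2).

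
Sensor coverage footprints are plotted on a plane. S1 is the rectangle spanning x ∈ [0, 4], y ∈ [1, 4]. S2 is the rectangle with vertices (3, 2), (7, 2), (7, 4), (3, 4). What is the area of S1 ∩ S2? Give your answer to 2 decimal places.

2.00

|S1∩S2|: x∈[3,4], y∈[2,4] → 1·2 = 2.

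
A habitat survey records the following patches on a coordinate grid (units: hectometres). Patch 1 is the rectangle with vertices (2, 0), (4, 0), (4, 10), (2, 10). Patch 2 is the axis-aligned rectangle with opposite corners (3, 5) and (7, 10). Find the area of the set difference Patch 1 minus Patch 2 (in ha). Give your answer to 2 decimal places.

|Patch 1∩Patch 2|: x∈[3,4], y∈[5,10] → 1·5 = 5.
|Patch 1| = 20.
|Patch 1 ∖ Patch 2| = |Patch 1| − |Patch 1∩Patch 2| = 20 − 5 = 15.00.

15.00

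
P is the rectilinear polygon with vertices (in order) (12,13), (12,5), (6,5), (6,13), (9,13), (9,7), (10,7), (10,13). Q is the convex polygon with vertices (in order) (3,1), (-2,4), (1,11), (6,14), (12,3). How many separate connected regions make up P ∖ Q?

P ∖ Q splits into 2 disjoint pieces (area 15.2727, area 5.5227).

2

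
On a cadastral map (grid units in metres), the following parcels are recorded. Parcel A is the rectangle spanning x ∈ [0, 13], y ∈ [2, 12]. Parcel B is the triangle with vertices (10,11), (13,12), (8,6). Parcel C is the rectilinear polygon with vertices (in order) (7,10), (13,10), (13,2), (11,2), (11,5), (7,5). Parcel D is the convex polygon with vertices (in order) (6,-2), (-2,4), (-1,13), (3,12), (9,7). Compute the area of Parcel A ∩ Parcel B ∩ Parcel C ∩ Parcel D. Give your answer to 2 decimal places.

0.32

The intersection is the polygon with vertices (8.55,7.375), (8.902,7.082), (8,6).
By the shoelace formula its area is 0.32.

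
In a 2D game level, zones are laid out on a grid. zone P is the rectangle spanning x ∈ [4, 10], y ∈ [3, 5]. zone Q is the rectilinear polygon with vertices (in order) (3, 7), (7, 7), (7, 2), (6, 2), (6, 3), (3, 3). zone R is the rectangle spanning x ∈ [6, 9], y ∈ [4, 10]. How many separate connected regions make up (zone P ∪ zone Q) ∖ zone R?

(zone P ∪ zone Q) ∖ zone R is a single connected region.

1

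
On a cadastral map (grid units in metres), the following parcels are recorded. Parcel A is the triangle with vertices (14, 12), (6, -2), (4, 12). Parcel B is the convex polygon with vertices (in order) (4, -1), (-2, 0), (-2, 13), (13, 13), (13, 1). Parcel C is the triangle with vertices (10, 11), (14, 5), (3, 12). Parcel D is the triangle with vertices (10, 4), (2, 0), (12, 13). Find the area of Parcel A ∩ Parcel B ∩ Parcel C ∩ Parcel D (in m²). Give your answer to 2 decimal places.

4.90

The intersection is the polygon with vertices (11.167,9.25), (10.69,7.106), (8.526,8.484), (10.214,10.679).
By the shoelace formula its area is 4.90.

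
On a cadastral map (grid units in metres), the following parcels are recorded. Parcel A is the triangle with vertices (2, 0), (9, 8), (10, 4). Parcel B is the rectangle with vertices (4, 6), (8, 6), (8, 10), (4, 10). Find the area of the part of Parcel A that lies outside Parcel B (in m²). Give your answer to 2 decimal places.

|Parcel A| = 18, |Parcel A∩Parcel B| = 0.3214.
|Parcel A ∖ Parcel B| = |Parcel A| − |Parcel A∩Parcel B| = 18 − 0.3214 = 17.68.

17.68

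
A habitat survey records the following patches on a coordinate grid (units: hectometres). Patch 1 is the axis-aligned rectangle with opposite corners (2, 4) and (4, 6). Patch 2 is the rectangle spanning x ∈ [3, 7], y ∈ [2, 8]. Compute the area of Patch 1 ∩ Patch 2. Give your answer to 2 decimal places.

|Patch 1∩Patch 2|: x∈[3,4], y∈[4,6] → 1·2 = 2.

2.00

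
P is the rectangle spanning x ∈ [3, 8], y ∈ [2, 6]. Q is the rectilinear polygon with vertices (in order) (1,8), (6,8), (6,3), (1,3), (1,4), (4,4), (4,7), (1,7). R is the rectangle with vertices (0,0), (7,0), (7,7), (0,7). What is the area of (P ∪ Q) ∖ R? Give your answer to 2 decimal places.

|P ∪ Q| = 29.
|(P ∪ Q) ∩ R| = 20.
|(P ∪ Q) ∖ R| = 29 − 20 = 9.00.

9.00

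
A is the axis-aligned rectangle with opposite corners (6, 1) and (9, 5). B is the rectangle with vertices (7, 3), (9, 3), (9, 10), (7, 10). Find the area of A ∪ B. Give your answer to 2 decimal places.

By inclusion–exclusion:
Individual areas: |A| = 12, |B| = 14.
|A∩B|: x∈[7,9], y∈[3,5] → 2·2 = 4.
|A ∪ B| = 26 − 4 = 22.00.

22.00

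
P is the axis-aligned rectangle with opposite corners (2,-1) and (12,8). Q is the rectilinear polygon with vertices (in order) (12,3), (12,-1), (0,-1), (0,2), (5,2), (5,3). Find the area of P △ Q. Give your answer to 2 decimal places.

|P| = 90, |Q| = 43, |P∩Q| = 37.
|P △ Q| = |P| + |Q| − 2·|P∩Q| = 90 + 43 − 74 = 59.00.

59.00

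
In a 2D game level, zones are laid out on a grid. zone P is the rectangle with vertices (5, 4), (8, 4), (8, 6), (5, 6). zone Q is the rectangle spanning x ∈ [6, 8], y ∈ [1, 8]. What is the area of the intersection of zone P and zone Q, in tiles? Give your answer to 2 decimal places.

|zone P∩zone Q|: x∈[6,8], y∈[4,6] → 2·2 = 4.

4.00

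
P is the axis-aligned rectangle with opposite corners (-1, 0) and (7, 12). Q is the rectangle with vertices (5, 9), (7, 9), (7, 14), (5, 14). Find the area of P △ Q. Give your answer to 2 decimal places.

94.00

|P∩Q|: x∈[5,7], y∈[9,12] → 2·3 = 6.
|P △ Q| = |P| + |Q| − 2·|P∩Q| = 96 + 10 − 12 = 94.00.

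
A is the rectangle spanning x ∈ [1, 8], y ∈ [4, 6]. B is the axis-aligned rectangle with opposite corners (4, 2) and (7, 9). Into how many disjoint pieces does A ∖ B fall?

2

A ∖ B splits into 2 disjoint pieces (area 2, area 6).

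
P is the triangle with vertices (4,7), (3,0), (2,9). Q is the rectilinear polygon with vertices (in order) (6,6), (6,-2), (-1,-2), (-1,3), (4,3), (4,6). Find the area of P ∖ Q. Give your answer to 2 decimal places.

6.86

|P| = 8, |P∩Q| = 1.1429.
|P ∖ Q| = |P| − |P∩Q| = 8 − 1.1429 = 6.86.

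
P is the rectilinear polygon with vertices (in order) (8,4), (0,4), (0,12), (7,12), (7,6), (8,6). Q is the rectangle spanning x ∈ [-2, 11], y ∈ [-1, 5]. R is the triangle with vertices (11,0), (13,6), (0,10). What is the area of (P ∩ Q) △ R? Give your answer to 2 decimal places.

47.10

|P ∩ Q| = 8.
|(P ∩ Q) ∩ R| = 1.95.
|(P ∩ Q) △ R| = 8 + 43 − 3.9 = 47.10.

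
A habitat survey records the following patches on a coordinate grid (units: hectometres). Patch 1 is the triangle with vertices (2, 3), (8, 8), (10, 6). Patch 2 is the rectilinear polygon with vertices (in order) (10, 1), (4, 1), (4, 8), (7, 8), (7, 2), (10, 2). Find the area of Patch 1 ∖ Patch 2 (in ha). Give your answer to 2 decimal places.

6.19

|Patch 1| = 11, |Patch 1∩Patch 2| = 4.8125.
|Patch 1 ∖ Patch 2| = |Patch 1| − |Patch 1∩Patch 2| = 11 − 4.8125 = 6.19.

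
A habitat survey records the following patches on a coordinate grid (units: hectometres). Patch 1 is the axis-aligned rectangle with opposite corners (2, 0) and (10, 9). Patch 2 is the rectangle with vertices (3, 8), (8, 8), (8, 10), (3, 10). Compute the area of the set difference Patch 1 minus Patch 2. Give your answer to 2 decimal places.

67.00

|Patch 1∩Patch 2|: x∈[3,8], y∈[8,9] → 5·1 = 5.
|Patch 1| = 72.
|Patch 1 ∖ Patch 2| = |Patch 1| − |Patch 1∩Patch 2| = 72 − 5 = 67.00.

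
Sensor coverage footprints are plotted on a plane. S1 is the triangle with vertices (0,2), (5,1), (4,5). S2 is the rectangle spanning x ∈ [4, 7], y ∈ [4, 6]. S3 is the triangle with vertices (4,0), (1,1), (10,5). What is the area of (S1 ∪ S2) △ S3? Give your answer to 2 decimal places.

21.68

|S1 ∪ S2| = 15.375.
|(S1 ∪ S2) ∩ S3| = 2.0966.
|(S1 ∪ S2) △ S3| = 15.375 + 10.5 − 4.1931 = 21.68.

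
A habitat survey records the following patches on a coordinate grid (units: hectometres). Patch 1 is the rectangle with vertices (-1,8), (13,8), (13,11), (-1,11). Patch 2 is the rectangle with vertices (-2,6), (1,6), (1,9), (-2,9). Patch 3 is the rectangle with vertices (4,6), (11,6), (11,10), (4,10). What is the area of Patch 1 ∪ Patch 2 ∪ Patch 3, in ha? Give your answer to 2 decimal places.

63.00

By inclusion–exclusion:
Individual areas: |Patch 1| = 42, |Patch 2| = 9, |Patch 3| = 28.
|Patch 1∩Patch 2|: x∈[-1,1], y∈[8,9] → 2·1 = 2.
|Patch 1∩Patch 3|: x∈[4,11], y∈[8,10] → 7·2 = 14.
|Patch 2∩Patch 3| = 0 (no overlap).
|Patch 1∩Patch 2∩Patch 3| = 0.
|Patch 1 ∪ Patch 2 ∪ Patch 3| = 79 − 16 + 0 = 63.00.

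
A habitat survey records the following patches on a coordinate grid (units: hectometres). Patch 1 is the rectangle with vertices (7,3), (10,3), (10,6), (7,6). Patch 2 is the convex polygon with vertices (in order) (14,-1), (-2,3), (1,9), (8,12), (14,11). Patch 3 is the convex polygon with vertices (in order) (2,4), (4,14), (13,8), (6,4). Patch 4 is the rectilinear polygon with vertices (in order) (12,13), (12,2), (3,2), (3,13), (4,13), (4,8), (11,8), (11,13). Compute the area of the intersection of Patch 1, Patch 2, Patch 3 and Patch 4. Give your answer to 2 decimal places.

1.79

The intersection is the polygon with vertices (9.5,6), (7,4.571), (7,6).
By the shoelace formula its area is 1.79.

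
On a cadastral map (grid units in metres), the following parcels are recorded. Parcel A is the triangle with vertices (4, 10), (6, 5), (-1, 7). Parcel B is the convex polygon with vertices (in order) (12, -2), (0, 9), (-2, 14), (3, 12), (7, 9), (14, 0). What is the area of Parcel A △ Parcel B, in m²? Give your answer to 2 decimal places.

67.87

|Parcel A| = 15.5, |Parcel B| = 75.5, |Parcel A∩Parcel B| = 11.5631.
|Parcel A △ Parcel B| = |Parcel A| + |Parcel B| − 2·|Parcel A∩Parcel B| = 15.5 + 75.5 − 23.1263 = 67.87.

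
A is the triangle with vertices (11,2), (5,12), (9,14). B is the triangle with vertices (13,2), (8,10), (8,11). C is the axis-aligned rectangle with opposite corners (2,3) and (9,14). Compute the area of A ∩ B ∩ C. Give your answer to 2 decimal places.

0.90

The intersection is the polygon with vertices (8,10), (8,11), (9,9.2), (9,8.4).
By the shoelace formula its area is 0.90.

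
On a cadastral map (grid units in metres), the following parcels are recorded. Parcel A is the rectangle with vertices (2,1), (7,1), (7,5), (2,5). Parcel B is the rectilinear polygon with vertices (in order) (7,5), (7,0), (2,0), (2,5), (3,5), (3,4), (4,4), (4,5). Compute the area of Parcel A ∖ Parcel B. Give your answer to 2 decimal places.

1.00

|Parcel A| = 20, |Parcel A∩Parcel B| = 19.
|Parcel A ∖ Parcel B| = |Parcel A| − |Parcel A∩Parcel B| = 20 − 19 = 1.00.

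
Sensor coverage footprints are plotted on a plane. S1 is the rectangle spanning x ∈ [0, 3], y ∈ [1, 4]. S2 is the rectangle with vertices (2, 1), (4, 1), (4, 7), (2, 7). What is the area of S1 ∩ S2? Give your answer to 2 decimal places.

3.00

|S1∩S2|: x∈[2,3], y∈[1,4] → 1·3 = 3.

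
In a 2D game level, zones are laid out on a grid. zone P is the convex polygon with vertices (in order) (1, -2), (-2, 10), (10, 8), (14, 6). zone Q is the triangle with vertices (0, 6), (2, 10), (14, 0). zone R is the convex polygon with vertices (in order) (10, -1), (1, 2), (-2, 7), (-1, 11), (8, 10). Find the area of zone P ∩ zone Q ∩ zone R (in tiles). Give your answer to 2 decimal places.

28.40

The intersection is the polygon with vertices (9.071,4.107), (9.258,3.082), (8.253,2.463), (0,6), (1.692,9.385), (3,9.167).
By the shoelace formula its area is 28.40.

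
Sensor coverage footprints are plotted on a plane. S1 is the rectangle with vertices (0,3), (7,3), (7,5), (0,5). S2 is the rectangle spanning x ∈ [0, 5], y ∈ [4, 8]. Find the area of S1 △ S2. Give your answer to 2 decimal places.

24.00

|S1∩S2|: x∈[0,5], y∈[4,5] → 5·1 = 5.
|S1 △ S2| = |S1| + |S2| − 2·|S1∩S2| = 14 + 20 − 10 = 24.00.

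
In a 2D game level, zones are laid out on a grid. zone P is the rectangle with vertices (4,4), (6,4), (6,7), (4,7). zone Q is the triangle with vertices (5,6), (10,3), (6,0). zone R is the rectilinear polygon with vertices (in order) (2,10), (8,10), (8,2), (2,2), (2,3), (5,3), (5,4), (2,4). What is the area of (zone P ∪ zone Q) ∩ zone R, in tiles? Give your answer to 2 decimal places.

12.60

|zone P ∪ zone Q| = 18.1333.
|(zone P ∪ zone Q) ∩ zone R| = 12.60.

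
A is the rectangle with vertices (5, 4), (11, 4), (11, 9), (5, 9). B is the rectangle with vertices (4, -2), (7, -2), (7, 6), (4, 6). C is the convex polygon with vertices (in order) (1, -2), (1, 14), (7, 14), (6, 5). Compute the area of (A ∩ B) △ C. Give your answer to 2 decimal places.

|A ∩ B| = 4.
|(A ∩ B) ∩ C| = 1.6984.
|(A ∩ B) △ C| = 4 + 67 − 3.3968 = 67.60.

67.60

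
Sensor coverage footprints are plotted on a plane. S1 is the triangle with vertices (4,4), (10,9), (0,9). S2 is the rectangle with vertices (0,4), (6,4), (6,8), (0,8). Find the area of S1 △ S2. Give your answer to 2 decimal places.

|S1| = 25, |S2| = 24, |S1∩S2| = 12.7333.
|S1 △ S2| = |S1| + |S2| − 2·|S1∩S2| = 25 + 24 − 25.4667 = 23.53.

23.53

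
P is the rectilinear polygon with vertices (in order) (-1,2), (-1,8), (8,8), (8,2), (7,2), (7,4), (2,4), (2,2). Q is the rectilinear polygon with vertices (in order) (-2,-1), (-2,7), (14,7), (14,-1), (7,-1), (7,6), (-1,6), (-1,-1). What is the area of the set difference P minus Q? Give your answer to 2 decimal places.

|P| = 44, |P∩Q| = 13.
|P ∖ Q| = |P| − |P∩Q| = 44 − 13 = 31.00.

31.00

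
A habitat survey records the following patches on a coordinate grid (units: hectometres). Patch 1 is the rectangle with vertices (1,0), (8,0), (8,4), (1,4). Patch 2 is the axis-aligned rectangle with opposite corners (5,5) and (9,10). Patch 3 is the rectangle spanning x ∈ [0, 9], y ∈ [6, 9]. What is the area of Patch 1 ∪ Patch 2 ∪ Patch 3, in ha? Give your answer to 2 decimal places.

63.00

By inclusion–exclusion:
Individual areas: |Patch 1| = 28, |Patch 2| = 20, |Patch 3| = 27.
|Patch 1∩Patch 2| = 0 (no overlap).
|Patch 1∩Patch 3| = 0 (no overlap).
|Patch 2∩Patch 3|: x∈[5,9], y∈[6,9] → 4·3 = 12.
|Patch 1∩Patch 2∩Patch 3| = 0.
|Patch 1 ∪ Patch 2 ∪ Patch 3| = 75 − 12 + 0 = 63.00.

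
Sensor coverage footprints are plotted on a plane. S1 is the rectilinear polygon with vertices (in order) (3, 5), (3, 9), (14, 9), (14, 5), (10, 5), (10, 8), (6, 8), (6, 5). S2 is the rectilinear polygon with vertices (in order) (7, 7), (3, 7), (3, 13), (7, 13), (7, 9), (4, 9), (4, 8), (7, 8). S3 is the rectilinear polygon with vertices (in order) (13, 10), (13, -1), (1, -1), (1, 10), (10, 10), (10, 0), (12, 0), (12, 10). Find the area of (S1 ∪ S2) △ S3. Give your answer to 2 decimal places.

|S1 ∪ S2| = 49.
|(S1 ∪ S2) ∩ S3| = 25.
|(S1 ∪ S2) △ S3| = 49 + 112 − 50 = 111.00.

111.00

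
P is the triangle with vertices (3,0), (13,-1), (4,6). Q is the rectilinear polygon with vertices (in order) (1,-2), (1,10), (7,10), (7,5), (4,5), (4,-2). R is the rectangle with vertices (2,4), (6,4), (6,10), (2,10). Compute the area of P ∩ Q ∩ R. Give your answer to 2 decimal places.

The intersection is the polygon with vertices (4,6), (5.286,5), (4,5), (4,4), (3.667,4).
By the shoelace formula its area is 0.98.

0.98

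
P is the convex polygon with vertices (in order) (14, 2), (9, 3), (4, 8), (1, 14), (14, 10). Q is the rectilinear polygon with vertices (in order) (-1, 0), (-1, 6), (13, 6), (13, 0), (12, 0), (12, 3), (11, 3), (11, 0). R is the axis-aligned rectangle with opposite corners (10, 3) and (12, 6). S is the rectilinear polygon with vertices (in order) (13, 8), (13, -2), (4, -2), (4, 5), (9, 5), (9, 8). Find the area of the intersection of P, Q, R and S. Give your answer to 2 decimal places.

6.00

The intersection is the polygon with vertices (10,3), (10,6), (12,6), (12,3), (11,3).
By the shoelace formula its area is 6.00.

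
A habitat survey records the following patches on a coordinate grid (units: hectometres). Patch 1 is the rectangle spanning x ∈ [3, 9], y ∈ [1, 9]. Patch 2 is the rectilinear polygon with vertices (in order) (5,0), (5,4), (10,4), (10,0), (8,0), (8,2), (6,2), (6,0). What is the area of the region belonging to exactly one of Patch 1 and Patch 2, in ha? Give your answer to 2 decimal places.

|Patch 1| = 48, |Patch 2| = 16, |Patch 1∩Patch 2| = 10.
|Patch 1 △ Patch 2| = |Patch 1| + |Patch 2| − 2·|Patch 1∩Patch 2| = 48 + 16 − 20 = 44.00.

44.00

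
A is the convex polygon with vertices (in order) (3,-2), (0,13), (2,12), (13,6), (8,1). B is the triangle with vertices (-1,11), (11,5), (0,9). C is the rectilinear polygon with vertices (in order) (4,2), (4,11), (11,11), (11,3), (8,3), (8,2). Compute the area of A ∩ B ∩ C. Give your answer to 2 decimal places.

3.34

The intersection is the polygon with vertices (11,5), (4,7.545), (4,8.5).
By the shoelace formula its area is 3.34.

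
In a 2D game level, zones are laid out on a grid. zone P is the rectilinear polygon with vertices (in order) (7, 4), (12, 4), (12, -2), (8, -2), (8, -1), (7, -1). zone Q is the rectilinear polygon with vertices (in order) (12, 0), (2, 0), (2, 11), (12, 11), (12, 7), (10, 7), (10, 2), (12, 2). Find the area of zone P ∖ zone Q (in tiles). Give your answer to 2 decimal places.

|zone P| = 29, |zone P∩zone Q| = 16.
|zone P ∖ zone Q| = |zone P| − |zone P∩zone Q| = 29 − 16 = 13.00.

13.00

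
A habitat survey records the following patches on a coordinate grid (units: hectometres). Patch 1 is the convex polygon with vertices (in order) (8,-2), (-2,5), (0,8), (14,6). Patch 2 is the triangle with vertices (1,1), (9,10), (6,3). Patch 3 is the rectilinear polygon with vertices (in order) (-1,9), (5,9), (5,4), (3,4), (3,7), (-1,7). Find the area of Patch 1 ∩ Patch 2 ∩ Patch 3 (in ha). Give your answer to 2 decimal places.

The intersection is the polygon with vertices (5,5.5), (5,4), (3.667,4).
By the shoelace formula its area is 1.00.

1.00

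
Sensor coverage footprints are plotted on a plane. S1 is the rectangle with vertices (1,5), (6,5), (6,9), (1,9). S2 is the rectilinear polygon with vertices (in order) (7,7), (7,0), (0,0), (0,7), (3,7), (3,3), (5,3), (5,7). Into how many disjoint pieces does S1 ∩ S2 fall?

2

S1 ∩ S2 splits into 2 disjoint pieces (area 2, area 4).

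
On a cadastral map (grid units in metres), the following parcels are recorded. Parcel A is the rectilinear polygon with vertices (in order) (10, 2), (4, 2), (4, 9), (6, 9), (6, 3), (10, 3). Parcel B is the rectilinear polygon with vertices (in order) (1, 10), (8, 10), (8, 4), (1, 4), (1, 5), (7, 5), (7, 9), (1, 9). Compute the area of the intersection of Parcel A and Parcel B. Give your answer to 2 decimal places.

2.00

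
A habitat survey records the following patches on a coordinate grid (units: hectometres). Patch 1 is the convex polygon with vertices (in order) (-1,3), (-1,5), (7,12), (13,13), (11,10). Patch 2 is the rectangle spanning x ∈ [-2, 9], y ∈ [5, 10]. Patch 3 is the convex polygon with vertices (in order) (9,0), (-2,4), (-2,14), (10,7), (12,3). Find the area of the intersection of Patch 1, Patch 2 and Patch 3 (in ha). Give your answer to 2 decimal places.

18.78

The intersection is the polygon with vertices (4.857,10), (7.929,8.208), (2.429,5), (-1,5), (4.714,10).
By the shoelace formula its area is 18.78.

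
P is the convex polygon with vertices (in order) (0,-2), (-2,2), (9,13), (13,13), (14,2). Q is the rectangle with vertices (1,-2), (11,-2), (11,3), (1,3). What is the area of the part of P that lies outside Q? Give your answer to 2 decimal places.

109.14

|P| = 142, |P∩Q| = 32.8571.
|P ∖ Q| = |P| − |P∩Q| = 142 − 32.8571 = 109.14.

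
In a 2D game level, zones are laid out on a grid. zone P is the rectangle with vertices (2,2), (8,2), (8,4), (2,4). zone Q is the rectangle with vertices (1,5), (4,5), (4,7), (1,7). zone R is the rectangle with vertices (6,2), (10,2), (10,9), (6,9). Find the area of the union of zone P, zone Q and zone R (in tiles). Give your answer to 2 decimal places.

By inclusion–exclusion:
Individual areas: |zone P| = 12, |zone Q| = 6, |zone R| = 28.
|zone P∩zone Q| = 0 (no overlap).
|zone P∩zone R|: x∈[6,8], y∈[2,4] → 2·2 = 4.
|zone Q∩zone R| = 0 (no overlap).
|zone P∩zone Q∩zone R| = 0.
|zone P ∪ zone Q ∪ zone R| = 46 − 4 + 0 = 42.00.

42.00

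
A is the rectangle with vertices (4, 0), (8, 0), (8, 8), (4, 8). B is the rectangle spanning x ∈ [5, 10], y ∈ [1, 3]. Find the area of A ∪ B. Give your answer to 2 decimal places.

36.00

By inclusion–exclusion:
Individual areas: |A| = 32, |B| = 10.
|A∩B|: x∈[5,8], y∈[1,3] → 3·2 = 6.
|A ∪ B| = 42 − 6 = 36.00.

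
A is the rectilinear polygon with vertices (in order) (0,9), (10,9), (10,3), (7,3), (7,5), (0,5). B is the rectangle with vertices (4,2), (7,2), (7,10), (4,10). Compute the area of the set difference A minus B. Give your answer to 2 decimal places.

|A| = 46, |A∩B| = 12.
|A ∖ B| = |A| − |A∩B| = 46 − 12 = 34.00.

34.00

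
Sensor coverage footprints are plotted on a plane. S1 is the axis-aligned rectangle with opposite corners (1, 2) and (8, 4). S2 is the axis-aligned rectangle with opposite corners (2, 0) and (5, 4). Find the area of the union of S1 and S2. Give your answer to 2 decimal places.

By inclusion–exclusion:
Individual areas: |S1| = 14, |S2| = 12.
|S1∩S2|: x∈[2,5], y∈[2,4] → 3·2 = 6.
|S1 ∪ S2| = 26 − 6 = 20.00.

20.00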